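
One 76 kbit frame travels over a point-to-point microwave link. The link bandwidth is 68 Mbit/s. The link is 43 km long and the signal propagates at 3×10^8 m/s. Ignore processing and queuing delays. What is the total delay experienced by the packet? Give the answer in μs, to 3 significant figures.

L = 76000 bits.
Transmission delay = L/R = 76000 / 68000000 = 1117.65 μs.
Propagation delay = d/s = 43000 m / 300000000 m/s = 143.333 μs.
Total = 1260 μs.

1260 μs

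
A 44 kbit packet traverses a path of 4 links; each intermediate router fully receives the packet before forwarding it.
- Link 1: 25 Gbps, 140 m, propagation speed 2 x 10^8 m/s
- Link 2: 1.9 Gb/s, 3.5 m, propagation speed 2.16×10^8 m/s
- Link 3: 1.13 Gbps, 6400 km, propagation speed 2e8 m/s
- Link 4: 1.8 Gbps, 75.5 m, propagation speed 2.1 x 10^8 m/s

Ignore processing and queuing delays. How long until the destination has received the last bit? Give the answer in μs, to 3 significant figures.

L = 44000 bits.
Transmission delays (L/R per hop): 1.76, 23.1579, 38.9381, 24.4444 μs; sum = 88.3004 μs.
Propagation delays (d/s per hop): 0.7, 0.0162037, 32000, 0.359524 μs; sum = 32001.1 μs.
End-to-end = 32100 μs.

32100 μs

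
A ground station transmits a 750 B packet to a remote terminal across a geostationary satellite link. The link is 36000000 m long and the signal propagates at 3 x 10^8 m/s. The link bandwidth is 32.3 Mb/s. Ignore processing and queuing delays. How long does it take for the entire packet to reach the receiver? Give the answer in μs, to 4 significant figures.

L = 750 × 8 = 6000 bits.
Transmission delay = L/R = 6000 / 3.23e+07 = 185.759 μs.
Propagation delay = d/s = 36000000 m / 300000000 m/s = 120000 μs.
Total = 120200 μs.

120200 μs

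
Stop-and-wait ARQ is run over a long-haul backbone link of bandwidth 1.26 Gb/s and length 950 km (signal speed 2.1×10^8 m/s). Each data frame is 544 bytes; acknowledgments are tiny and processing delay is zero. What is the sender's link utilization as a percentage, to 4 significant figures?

0.03816 %

t_tx = L/R = 4352/1260000000 = 3.45397e-06 s.
t_prop = 950000/210000000 = 0.00452381 s; RTT = 0.00904762 s.
Cycle = t_tx + RTT = 0.00905107 s.
Utilization = t_tx / cycle = 3.45397e-06/0.00905107 = 0.03816 %.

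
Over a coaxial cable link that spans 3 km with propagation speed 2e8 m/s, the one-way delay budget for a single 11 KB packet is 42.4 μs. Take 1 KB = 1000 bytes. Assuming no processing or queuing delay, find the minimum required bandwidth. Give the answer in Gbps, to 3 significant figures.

3.21 Gbps

L = 88000 bits.
Propagation delay = 3000 / 200000000 = 15 μs.
Transmission budget = 42.4 − 15 = 27.4 μs.
R ≥ L / t_tx = 88000 bits / 2.74e-05 s = 3.21 Gbps.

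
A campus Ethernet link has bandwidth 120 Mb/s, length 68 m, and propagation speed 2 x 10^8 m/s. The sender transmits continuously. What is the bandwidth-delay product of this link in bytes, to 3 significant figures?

Propagation delay = 68 / 200000000 = 3.4e-07 s.
BDP = R × t_prop = 120000000 × 3.4e-07 = 40.8 bits.
In bytes: 40.8/8 = 5.10 bytes.

5.10 bytes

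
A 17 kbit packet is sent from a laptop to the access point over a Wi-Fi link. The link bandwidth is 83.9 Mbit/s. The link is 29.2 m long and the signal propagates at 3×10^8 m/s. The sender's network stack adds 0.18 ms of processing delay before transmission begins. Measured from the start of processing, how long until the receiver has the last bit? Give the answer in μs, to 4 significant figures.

L = 17000 bits.
Transmission delay = L/R = 17000 / 83900000 = 202.622 μs.
Propagation delay = d/s = 29.2 m / 300000000 m/s = 0.0973333 μs.
Plus processing delay 0.18 ms = 180 μs.
Total = 382.7 μs.

382.7 μs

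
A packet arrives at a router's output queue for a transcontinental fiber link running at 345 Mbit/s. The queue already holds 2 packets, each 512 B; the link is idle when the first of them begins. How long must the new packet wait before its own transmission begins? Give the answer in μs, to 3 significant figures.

Each queued packet: L/R = 4096/345000000 = 11.8725 μs.
2 queued → 23.7449 μs.
Queuing delay = 23.7 μs.

23.7 μs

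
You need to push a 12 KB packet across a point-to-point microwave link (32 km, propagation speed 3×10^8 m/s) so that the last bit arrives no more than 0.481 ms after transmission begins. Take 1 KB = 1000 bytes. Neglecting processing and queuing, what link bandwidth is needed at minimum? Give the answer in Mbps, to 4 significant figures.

L = 96000 bits.
Propagation delay = 32000 / 300000000 = 0.106667 ms.
Transmission budget = 0.481 − 0.106667 = 0.374333 ms.
R ≥ L / t_tx = 96000 bits / 0.000374333 s = 256.5 Mbps.

256.5 Mbps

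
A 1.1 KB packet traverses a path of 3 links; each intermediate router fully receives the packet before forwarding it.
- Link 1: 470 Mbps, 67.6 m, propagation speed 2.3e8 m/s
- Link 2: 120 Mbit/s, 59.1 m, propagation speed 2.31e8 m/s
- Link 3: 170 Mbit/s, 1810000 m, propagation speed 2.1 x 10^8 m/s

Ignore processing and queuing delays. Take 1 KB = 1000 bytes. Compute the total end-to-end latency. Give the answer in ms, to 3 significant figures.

L = 8800 bits.
Transmission delays (L/R per hop): 0.0187234, 0.0733333, 0.0517647 ms; sum = 0.143821 ms.
Propagation delays (d/s per hop): 0.000293913, 0.000255844, 8.61905 ms; sum = 8.6196 ms.
End-to-end = 8.76 ms.

8.76 ms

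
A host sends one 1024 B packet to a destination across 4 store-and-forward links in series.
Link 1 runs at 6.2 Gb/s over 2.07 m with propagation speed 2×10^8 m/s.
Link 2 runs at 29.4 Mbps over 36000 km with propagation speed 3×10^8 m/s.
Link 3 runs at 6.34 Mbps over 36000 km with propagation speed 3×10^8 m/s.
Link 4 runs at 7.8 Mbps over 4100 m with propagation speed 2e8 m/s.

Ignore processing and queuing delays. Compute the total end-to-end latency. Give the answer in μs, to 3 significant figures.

L = 1024 × 8 = 8192 bits.
Transmission delays (L/R per hop): 1.32129, 278.639, 1292.11, 1050.26 μs; sum = 2622.33 μs.
Propagation delays (d/s per hop): 0.01035, 120000, 120000, 20.5 μs; sum = 240021 μs.
End-to-end = 243000 μs.

243000 μs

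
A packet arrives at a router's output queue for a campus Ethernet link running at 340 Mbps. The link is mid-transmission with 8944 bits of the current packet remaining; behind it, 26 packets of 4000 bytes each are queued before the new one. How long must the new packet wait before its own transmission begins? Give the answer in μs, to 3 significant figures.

Each queued packet: L/R = 32000/340000000 = 94.1176 μs.
26 queued → 2447.06 μs.
Plus remaining 8944 bits of current packet: 26.3059 μs.
Queuing delay = 2470 μs.

2470 μs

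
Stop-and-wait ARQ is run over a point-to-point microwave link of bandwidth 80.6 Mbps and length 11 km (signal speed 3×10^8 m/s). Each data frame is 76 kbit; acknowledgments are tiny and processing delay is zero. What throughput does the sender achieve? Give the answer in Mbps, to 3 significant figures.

74.8 Mbps

t_tx = L/R = 76000/80600000 = 0.000942928 s.
t_prop = 11000/300000000 = 3.66667e-05 s; RTT = 7.33333e-05 s.
Cycle = t_tx + RTT = 0.00101626 s.
Throughput = L / cycle = 76000 / 0.00101626 = 74.8 Mbps.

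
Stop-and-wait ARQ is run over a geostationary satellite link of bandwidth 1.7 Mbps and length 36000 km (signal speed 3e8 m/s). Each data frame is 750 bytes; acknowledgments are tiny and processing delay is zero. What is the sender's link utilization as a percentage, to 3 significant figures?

t_tx = L/R = 6000/1700000 = 0.00352941 s.
t_prop = 36000000/300000000 = 0.12 s; RTT = 0.24 s.
Cycle = t_tx + RTT = 0.243529 s.
Utilization = t_tx / cycle = 0.00352941/0.243529 = 1.45 %.

1.45 %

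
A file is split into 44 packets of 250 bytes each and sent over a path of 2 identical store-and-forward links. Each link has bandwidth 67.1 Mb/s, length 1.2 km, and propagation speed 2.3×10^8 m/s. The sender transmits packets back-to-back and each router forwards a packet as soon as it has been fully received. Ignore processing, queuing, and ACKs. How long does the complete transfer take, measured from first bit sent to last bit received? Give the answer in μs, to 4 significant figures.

1352 μs

Per-hop transmission t_tx = L/R = 2000/6.71e+07 = 29.8063 μs.
Per-hop propagation t_prop = 1200/2.3e+08 = 5.21739 μs.
Pipeline fill: first packet needs 2·t_tx to clear all hops; remaining 43 packets each add one t_tx.
Total = (2+44-1)·t_tx + 2·t_prop = 45·29.8063 + 2·5.21739 = 1352 μs.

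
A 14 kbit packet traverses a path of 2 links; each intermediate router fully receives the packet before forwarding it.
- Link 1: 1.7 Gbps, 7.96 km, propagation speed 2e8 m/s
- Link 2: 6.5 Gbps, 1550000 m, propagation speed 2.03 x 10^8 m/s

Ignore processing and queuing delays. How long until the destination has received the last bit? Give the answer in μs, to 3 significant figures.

L = 14000 bits.
Transmission delays (L/R per hop): 8.23529, 2.15385 μs; sum = 10.3891 μs.
Propagation delays (d/s per hop): 39.8, 7635.47 μs; sum = 7675.27 μs.
End-to-end = 7690 μs.

7690 μs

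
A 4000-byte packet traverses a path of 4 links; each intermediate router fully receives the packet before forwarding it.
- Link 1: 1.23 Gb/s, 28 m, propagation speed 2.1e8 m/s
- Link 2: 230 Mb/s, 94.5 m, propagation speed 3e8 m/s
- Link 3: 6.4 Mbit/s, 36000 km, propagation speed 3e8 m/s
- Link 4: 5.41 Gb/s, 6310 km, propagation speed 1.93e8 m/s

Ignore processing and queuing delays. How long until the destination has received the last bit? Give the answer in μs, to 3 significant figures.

L = 4000 × 8 = 32000 bits.
Transmission delays (L/R per hop): 26.0163, 139.13, 5000, 5.91497 μs; sum = 5171.06 μs.
Propagation delays (d/s per hop): 0.133333, 0.315, 120000, 32694.3 μs; sum = 152695 μs.
End-to-end = 158000 μs.

158000 μs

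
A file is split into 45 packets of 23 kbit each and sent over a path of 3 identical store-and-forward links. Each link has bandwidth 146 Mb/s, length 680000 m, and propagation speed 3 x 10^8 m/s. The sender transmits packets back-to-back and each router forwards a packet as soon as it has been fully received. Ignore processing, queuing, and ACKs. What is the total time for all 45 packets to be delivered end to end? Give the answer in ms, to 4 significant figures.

14.20 ms

Per-hop transmission t_tx = L/R = 23000/146000000 = 0.157534 ms.
Per-hop propagation t_prop = 680000/300000000 = 2.26667 ms.
Pipeline fill: first packet needs 3·t_tx to clear all hops; remaining 44 packets each add one t_tx.
Total = (3+45-1)·t_tx + 3·t_prop = 47·0.157534 + 3·2.26667 = 14.20 ms.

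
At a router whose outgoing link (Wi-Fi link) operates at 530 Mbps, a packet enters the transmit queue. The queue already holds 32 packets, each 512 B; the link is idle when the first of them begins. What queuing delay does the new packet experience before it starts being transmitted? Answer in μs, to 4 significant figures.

Each queued packet: L/R = 4096/530000000 = 7.7283 μs.
32 queued → 247.306 μs.
Queuing delay = 247.3 μs.

247.3 μs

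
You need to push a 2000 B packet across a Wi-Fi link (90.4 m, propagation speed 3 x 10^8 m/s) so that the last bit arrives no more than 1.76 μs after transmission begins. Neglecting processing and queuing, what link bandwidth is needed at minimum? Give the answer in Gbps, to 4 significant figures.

10.97 Gbps

L = 16000 bits.
Propagation delay = 90.4 / 300000000 = 0.301333 μs.
Transmission budget = 1.76 − 0.301333 = 1.45867 μs.
R ≥ L / t_tx = 16000 bits / 1.45867e-06 s = 10.97 Gbps.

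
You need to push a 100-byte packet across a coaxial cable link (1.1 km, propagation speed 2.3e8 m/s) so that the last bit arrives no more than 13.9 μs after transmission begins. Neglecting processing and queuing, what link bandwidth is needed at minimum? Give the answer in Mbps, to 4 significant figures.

87.74 Mbps

L = 800 bits.
Propagation delay = 1100 / 2.3e+08 = 4.78261 μs.
Transmission budget = 13.9 − 4.78261 = 9.11739 μs.
R ≥ L / t_tx = 800 bits / 9.11739e-06 s = 87.74 Mbps.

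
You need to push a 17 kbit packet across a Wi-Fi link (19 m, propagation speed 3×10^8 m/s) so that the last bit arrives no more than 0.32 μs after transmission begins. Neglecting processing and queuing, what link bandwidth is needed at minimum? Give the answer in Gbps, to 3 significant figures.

66.2 Gbps

Propagation delay = 19 / 300000000 = 0.0633333 μs.
Transmission budget = 0.32 − 0.0633333 = 0.256667 μs.
R ≥ L / t_tx = 17000 bits / 2.56667e-07 s = 66.2 Gbps.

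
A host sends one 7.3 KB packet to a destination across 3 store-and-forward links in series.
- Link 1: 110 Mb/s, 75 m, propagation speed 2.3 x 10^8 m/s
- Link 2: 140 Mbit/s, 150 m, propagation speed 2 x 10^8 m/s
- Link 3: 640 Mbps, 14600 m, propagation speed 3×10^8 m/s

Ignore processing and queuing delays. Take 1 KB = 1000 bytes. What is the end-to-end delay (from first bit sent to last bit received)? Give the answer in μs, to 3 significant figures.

1090 μs

L = 58400 bits.
Transmission delays (L/R per hop): 530.909, 417.143, 91.25 μs; sum = 1039.3 μs.
Propagation delays (d/s per hop): 0.326087, 0.75, 48.6667 μs; sum = 49.7428 μs.
End-to-end = 1090 μs.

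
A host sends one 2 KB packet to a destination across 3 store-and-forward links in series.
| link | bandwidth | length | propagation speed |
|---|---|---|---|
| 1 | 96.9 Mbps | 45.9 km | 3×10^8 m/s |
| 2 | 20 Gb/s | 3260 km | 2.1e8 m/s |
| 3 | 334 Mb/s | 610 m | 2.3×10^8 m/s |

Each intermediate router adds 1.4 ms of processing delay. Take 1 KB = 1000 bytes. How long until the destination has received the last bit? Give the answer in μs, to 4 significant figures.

18690 μs

L = 16000 bits.
Transmission delays (L/R per hop): 165.119, 0.8, 47.9042 μs; sum = 213.823 μs.
Propagation delays (d/s per hop): 153, 15523.8, 2.65217 μs; sum = 15679.5 μs.
Processing at 2 router(s): 2 × 1.4 ms = 2800 μs.
End-to-end = 18690 μs.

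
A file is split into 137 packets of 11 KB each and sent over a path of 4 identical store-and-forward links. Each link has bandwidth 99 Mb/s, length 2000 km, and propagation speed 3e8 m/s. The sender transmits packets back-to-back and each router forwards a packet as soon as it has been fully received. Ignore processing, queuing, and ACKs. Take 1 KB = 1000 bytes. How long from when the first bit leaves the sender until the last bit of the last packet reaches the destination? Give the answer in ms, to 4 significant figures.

Per-hop transmission t_tx = L/R = 88000/99000000 = 0.888889 ms.
Per-hop propagation t_prop = 2000000/300000000 = 6.66667 ms.
Pipeline fill: first packet needs 4·t_tx to clear all hops; remaining 136 packets each add one t_tx.
Total = (4+137-1)·t_tx + 4·t_prop = 140·0.888889 + 4·6.66667 = 151.1 ms.

151.1 ms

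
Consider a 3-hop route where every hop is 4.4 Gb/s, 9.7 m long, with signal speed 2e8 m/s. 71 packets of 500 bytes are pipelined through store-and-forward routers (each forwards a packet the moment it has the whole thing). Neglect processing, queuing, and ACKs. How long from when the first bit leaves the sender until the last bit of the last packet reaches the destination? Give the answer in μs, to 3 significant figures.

Per-hop transmission t_tx = L/R = 4000/4400000000 = 0.909091 μs.
Per-hop propagation t_prop = 9.7/200000000 = 0.0485 μs.
Pipeline fill: first packet needs 3·t_tx to clear all hops; remaining 70 packets each add one t_tx.
Total = (3+71-1)·t_tx + 3·t_prop = 73·0.909091 + 3·0.0485 = 66.5 μs.

66.5 μs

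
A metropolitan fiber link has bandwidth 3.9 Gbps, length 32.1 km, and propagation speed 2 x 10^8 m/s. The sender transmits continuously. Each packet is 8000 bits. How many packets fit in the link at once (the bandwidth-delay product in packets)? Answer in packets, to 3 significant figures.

78.2 packets

Propagation delay = 32100 / 200000000 = 0.0001605 s.
BDP = R × t_prop = 3900000000 × 0.0001605 = 625950 bits.
In packets of 8000 bits: 78.2 packets.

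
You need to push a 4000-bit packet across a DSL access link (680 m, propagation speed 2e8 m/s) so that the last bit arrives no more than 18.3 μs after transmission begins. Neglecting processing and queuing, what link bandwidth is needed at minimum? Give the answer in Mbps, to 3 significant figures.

Propagation delay = 680 / 200000000 = 3.4 μs.
Transmission budget = 18.3 − 3.4 = 14.9 μs.
R ≥ L / t_tx = 4000 bits / 1.49e-05 s = 268 Mbps.

268 Mbps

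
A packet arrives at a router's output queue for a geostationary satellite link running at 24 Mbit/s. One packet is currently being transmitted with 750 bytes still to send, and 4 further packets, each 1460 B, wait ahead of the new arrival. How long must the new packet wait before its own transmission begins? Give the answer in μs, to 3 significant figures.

Each queued packet: L/R = 11680/24000000 = 486.667 μs.
4 queued → 1946.67 μs.
Plus remaining 6000 bits of current packet: 250 μs.
Queuing delay = 2200 μs.

2200 μs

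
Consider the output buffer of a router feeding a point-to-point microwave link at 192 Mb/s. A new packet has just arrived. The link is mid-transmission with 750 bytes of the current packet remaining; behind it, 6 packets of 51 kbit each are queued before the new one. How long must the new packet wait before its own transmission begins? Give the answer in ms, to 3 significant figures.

Each queued packet: L/R = 51000/192000000 = 0.265625 ms.
6 queued → 1.59375 ms.
Plus remaining 6000 bits of current packet: 0.03125 ms.
Queuing delay = 1.63 ms.

1.63 ms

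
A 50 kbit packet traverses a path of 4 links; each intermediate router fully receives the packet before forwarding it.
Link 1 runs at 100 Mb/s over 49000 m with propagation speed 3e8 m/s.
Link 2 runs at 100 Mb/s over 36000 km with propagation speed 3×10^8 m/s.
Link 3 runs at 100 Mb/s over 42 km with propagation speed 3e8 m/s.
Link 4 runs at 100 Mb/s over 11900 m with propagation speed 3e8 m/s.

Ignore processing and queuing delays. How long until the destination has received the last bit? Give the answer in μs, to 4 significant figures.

122300 μs

L = 50000 bits.
Transmission delay per hop = L/R = 50000/100000000 = 500 μs; 4 hops → 2000 μs.
Propagation delays (d/s per hop): 163.333, 120000, 140, 39.6667 μs; sum = 120343 μs.
End-to-end = 122300 μs.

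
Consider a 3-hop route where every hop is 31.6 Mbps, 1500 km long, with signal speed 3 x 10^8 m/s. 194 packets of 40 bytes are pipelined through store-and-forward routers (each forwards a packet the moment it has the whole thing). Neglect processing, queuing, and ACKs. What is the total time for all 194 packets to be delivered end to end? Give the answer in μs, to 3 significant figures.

Per-hop transmission t_tx = L/R = 320/31600000 = 10.1266 μs.
Per-hop propagation t_prop = 1500000/300000000 = 5000 μs.
Pipeline fill: first packet needs 3·t_tx to clear all hops; remaining 193 packets each add one t_tx.
Total = (3+194-1)·t_tx + 3·t_prop = 196·10.1266 + 3·5000 = 17000 μs.

17000 μs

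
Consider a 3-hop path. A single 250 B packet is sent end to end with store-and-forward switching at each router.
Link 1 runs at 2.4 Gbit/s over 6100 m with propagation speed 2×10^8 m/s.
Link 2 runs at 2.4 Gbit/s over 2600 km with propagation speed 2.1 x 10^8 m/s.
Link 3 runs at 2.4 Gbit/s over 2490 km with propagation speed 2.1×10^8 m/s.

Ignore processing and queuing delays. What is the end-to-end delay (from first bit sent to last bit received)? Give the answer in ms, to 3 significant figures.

24.3 ms

L = 250 × 8 = 2000 bits.
Transmission delay per hop = L/R = 2000/2400000000 = 0.000833333 ms; 3 hops → 0.0025 ms.
Propagation delays (d/s per hop): 0.0305, 12.381, 11.8571 ms; sum = 24.2686 ms.
End-to-end = 24.3 ms.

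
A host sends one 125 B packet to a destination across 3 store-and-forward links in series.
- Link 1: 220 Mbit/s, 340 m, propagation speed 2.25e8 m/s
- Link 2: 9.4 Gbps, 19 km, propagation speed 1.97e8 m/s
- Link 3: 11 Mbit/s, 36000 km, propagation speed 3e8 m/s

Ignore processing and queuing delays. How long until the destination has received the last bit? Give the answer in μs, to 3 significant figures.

L = 125 × 8 = 1000 bits.
Transmission delays (L/R per hop): 4.54545, 0.106383, 90.9091 μs; sum = 95.5609 μs.
Propagation delays (d/s per hop): 1.51111, 96.4467, 120000 μs; sum = 120098 μs.
End-to-end = 120000 μs.

120000 μs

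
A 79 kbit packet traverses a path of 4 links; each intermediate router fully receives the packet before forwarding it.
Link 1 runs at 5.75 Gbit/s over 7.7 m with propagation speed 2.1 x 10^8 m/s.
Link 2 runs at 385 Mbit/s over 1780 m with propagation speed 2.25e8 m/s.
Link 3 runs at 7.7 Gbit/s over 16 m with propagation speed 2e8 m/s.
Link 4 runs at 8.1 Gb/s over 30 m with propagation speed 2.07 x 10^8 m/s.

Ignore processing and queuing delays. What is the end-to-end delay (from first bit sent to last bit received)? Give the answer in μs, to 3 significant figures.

L = 79000 bits.
Transmission delays (L/R per hop): 13.7391, 205.195, 10.2597, 9.75309 μs; sum = 238.947 μs.
Propagation delays (d/s per hop): 0.0366667, 7.91111, 0.08, 0.144928 μs; sum = 8.17271 μs.
End-to-end = 247 μs.

247 μs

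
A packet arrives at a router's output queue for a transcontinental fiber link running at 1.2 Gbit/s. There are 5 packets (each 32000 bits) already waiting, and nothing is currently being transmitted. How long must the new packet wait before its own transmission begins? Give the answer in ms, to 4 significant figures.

0.1333 ms

Each queued packet: L/R = 32000/1200000000 = 0.0266667 ms.
5 queued → 0.133333 ms.
Queuing delay = 0.1333 ms.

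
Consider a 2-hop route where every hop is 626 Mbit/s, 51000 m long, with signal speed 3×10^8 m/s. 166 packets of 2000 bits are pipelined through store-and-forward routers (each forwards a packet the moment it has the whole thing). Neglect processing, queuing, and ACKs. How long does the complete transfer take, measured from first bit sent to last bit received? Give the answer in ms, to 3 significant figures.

0.874 ms

Per-hop transmission t_tx = L/R = 2000/626000000 = 0.00319489 ms.
Per-hop propagation t_prop = 51000/300000000 = 0.17 ms.
Pipeline fill: first packet needs 2·t_tx to clear all hops; remaining 165 packets each add one t_tx.
Total = (2+166-1)·t_tx + 2·t_prop = 167·0.00319489 + 2·0.17 = 0.874 ms.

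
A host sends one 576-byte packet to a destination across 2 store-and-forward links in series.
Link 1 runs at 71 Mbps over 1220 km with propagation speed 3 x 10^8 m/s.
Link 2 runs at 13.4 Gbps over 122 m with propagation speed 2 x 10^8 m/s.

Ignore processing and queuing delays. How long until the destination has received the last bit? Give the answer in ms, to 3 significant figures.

L = 576 × 8 = 4608 bits.
Transmission delays (L/R per hop): 0.0649014, 0.000343881 ms; sum = 0.0652453 ms.
Propagation delays (d/s per hop): 4.06667, 0.00061 ms; sum = 4.06728 ms.
End-to-end = 4.13 ms.

4.13 ms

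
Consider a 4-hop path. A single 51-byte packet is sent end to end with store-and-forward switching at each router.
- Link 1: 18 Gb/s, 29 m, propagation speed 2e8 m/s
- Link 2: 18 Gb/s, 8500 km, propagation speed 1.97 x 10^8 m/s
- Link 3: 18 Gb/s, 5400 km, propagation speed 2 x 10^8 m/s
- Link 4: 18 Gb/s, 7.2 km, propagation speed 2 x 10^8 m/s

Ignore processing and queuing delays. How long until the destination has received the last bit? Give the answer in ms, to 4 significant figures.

70.18 ms

L = 51 × 8 = 408 bits.
Transmission delay per hop = L/R = 408/18000000000 = 2.26667e-05 ms; 4 hops → 9.06667e-05 ms.
Propagation delays (d/s per hop): 0.000145, 43.1472, 27, 0.036 ms; sum = 70.1834 ms.
End-to-end = 70.18 ms.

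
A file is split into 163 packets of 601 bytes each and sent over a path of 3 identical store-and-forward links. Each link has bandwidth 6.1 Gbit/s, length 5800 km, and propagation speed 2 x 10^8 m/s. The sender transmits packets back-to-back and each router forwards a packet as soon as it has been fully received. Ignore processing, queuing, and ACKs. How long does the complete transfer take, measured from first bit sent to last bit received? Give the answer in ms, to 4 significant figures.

Per-hop transmission t_tx = L/R = 4808/6100000000 = 0.000788197 ms.
Per-hop propagation t_prop = 5800000/200000000 = 29 ms.
Pipeline fill: first packet needs 3·t_tx to clear all hops; remaining 162 packets each add one t_tx.
Total = (3+163-1)·t_tx + 3·t_prop = 165·0.000788197 + 3·29 = 87.13 ms.

87.13 ms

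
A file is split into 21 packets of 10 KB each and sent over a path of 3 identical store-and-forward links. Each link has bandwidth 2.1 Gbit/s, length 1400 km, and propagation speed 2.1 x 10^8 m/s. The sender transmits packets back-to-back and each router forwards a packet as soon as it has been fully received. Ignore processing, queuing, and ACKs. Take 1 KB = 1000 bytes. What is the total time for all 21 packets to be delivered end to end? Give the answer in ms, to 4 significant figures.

20.88 ms

Per-hop transmission t_tx = L/R = 80000/2100000000 = 0.0380952 ms.
Per-hop propagation t_prop = 1400000/210000000 = 6.66667 ms.
Pipeline fill: first packet needs 3·t_tx to clear all hops; remaining 20 packets each add one t_tx.
Total = (3+21-1)·t_tx + 3·t_prop = 23·0.0380952 + 3·6.66667 = 20.88 ms.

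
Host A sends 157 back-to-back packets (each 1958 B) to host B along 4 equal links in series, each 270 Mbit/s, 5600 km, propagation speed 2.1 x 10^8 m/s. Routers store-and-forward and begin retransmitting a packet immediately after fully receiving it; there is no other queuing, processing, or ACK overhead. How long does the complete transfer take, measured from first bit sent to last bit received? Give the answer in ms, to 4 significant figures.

115.9 ms

Per-hop transmission t_tx = L/R = 15664/270000000 = 0.0580148 ms.
Per-hop propagation t_prop = 5600000/210000000 = 26.6667 ms.
Pipeline fill: first packet needs 4·t_tx to clear all hops; remaining 156 packets each add one t_tx.
Total = (4+157-1)·t_tx + 4·t_prop = 160·0.0580148 + 4·26.6667 = 115.9 ms.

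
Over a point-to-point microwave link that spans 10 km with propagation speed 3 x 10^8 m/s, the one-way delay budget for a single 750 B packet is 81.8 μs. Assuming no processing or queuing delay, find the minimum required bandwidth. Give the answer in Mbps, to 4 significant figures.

L = 6000 bits.
Propagation delay = 10000 / 300000000 = 33.3333 μs.
Transmission budget = 81.8 − 33.3333 = 48.4667 μs.
R ≥ L / t_tx = 6000 bits / 4.84667e-05 s = 123.8 Mbps.

123.8 Mbps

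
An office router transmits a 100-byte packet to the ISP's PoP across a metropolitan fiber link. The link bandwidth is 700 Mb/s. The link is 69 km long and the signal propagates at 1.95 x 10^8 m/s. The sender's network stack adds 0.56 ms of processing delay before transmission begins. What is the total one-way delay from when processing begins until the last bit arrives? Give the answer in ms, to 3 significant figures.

0.915 ms

L = 100 × 8 = 800 bits.
Transmission delay = L/R = 800 / 700000000 = 0.00114286 ms.
Propagation delay = d/s = 69000 m / 195000000 m/s = 0.353846 ms.
Plus processing delay 0.56 ms = 0.56 ms.
Total = 0.915 ms.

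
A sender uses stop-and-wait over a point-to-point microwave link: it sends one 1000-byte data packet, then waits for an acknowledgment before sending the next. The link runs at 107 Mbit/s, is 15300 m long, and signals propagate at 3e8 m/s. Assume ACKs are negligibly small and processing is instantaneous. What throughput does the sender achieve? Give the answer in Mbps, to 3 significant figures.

t_tx = L/R = 8000/107000000 = 7.47664e-05 s.
t_prop = 15300/300000000 = 5.1e-05 s; RTT = 0.000102 s.
Cycle = t_tx + RTT = 0.000176766 s.
Throughput = L / cycle = 8000 / 0.000176766 = 45.3 Mbps.

45.3 Mbps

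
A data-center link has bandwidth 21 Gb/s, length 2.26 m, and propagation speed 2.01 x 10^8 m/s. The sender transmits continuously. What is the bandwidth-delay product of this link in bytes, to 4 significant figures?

Propagation delay = 2.26 / 2.01e+08 = 1.12438e-08 s.
BDP = R × t_prop = 21000000000 × 1.12438e-08 = 236.119 bits.
In bytes: 236.119/8 = 29.51 bytes.

29.51 bytes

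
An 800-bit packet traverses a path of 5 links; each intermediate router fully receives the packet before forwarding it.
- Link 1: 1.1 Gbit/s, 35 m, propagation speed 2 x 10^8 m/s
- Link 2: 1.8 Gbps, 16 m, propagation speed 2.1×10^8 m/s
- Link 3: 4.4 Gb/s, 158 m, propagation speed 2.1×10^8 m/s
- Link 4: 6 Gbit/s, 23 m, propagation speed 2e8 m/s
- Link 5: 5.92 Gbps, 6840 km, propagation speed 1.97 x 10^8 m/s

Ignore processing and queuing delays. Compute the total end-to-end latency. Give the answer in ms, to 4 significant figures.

34.72 ms

Transmission delays (L/R per hop): 0.000727273, 0.000444444, 0.000181818, 0.000133333, 0.000135135 ms; sum = 0.001622 ms.
Propagation delays (d/s per hop): 0.000175, 7.61905e-05, 0.000752381, 0.000115, 34.7208 ms; sum = 34.7219 ms.
End-to-end = 34.72 ms.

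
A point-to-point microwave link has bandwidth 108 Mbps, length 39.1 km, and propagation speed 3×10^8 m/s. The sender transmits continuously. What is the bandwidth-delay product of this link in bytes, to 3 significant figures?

1760 bytes

Propagation delay = 39100 / 300000000 = 0.000130333 s.
BDP = R × t_prop = 108000000 × 0.000130333 = 14076 bits.
In bytes: 14076/8 = 1760 bytes.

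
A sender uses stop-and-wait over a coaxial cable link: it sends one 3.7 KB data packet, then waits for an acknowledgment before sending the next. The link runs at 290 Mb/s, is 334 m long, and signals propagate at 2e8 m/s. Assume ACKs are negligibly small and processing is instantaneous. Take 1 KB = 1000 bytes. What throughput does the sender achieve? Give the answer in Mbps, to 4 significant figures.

t_tx = L/R = 29600/290000000 = 0.000102069 s.
t_prop = 334/200000000 = 1.67e-06 s; RTT = 3.34e-06 s.
Cycle = t_tx + RTT = 0.000105409 s.
Throughput = L / cycle = 29600 / 0.000105409 = 280.8 Mbps.

280.8 Mbps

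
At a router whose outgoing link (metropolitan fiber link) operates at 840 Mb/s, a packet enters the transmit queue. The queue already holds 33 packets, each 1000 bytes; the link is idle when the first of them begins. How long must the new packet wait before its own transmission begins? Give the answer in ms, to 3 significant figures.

0.314 ms

Each queued packet: L/R = 8000/840000000 = 0.00952381 ms.
33 queued → 0.314286 ms.
Queuing delay = 0.314 ms.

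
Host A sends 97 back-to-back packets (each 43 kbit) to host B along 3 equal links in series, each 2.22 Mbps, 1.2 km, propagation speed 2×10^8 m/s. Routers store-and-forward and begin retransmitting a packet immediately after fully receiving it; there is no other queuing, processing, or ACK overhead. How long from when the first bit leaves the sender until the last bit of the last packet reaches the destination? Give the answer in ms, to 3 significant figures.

1920 ms

Per-hop transmission t_tx = L/R = 43000/2220000 = 19.3694 ms.
Per-hop propagation t_prop = 1200/200000000 = 0.006 ms.
Pipeline fill: first packet needs 3·t_tx to clear all hops; remaining 96 packets each add one t_tx.
Total = (3+97-1)·t_tx + 3·t_prop = 99·19.3694 + 3·0.006 = 1920 ms.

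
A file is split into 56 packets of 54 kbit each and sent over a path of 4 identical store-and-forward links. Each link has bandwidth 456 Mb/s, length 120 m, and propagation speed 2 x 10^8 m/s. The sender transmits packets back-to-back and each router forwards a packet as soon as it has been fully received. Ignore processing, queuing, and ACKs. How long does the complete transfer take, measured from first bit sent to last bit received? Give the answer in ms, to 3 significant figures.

6.99 ms

Per-hop transmission t_tx = L/R = 54000/456000000 = 0.118421 ms.
Per-hop propagation t_prop = 120/200000000 = 0.0006 ms.
Pipeline fill: first packet needs 4·t_tx to clear all hops; remaining 55 packets each add one t_tx.
Total = (4+56-1)·t_tx + 4·t_prop = 59·0.118421 + 4·0.0006 = 6.99 ms.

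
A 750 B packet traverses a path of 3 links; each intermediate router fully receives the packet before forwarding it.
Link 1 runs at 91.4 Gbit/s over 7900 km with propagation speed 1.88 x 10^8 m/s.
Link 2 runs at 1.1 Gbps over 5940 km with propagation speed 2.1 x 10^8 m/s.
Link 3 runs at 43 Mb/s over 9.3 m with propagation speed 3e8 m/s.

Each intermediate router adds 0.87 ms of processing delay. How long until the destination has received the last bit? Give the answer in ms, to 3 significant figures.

72.2 ms

L = 750 × 8 = 6000 bits.
Transmission delays (L/R per hop): 6.56455e-05, 0.00545455, 0.139535 ms; sum = 0.145055 ms.
Propagation delays (d/s per hop): 42.0213, 28.2857, 3.1e-05 ms; sum = 70.307 ms.
Processing at 2 router(s): 2 × 0.87 ms = 1.74 ms.
End-to-end = 72.2 ms.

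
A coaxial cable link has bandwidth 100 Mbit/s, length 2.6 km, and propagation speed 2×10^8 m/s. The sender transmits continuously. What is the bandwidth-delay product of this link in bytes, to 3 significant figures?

Propagation delay = 2600 / 200000000 = 1.3e-05 s.
BDP = R × t_prop = 100000000 × 1.3e-05 = 1300 bits.
In bytes: 1300/8 = 163 bytes.

163 bytes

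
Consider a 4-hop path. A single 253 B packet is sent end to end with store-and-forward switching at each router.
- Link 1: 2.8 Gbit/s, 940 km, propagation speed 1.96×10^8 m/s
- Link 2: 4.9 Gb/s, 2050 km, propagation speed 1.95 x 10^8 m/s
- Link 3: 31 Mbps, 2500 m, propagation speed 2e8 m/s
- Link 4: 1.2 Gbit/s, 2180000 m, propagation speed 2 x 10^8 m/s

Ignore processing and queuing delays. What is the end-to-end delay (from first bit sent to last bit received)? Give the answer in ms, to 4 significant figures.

L = 253 × 8 = 2024 bits.
Transmission delays (L/R per hop): 0.000722857, 0.000413061, 0.0652903, 0.00168667 ms; sum = 0.0681129 ms.
Propagation delays (d/s per hop): 4.79592, 10.5128, 0.0125, 10.9 ms; sum = 26.2212 ms.
End-to-end = 26.29 ms.

26.29 ms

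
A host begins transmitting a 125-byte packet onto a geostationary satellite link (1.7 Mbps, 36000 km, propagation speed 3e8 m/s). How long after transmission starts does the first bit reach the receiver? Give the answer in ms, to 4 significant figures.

120.0 ms

First bit experiences only propagation delay: d/s = 36000000/300000000 = 120.0 ms.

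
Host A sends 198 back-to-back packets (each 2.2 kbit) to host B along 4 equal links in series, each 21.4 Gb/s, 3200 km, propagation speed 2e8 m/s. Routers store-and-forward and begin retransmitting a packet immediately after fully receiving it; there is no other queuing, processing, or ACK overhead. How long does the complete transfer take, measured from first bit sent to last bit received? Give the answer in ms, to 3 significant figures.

Per-hop transmission t_tx = L/R = 2200/21400000000 = 0.000102804 ms.
Per-hop propagation t_prop = 3200000/200000000 = 16 ms.
Pipeline fill: first packet needs 4·t_tx to clear all hops; remaining 197 packets each add one t_tx.
Total = (4+198-1)·t_tx + 4·t_prop = 201·0.000102804 + 4·16 = 64.0 ms.

64.0 ms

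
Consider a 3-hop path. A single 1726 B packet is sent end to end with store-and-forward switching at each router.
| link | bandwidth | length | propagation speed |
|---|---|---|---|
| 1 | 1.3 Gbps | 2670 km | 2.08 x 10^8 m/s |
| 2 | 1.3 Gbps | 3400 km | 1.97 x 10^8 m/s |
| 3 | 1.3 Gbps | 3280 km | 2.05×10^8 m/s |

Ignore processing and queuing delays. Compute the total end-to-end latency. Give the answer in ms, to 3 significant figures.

L = 1726 × 8 = 13808 bits.
Transmission delay per hop = L/R = 13808/1300000000 = 0.0106215 ms; 3 hops → 0.0318646 ms.
Propagation delays (d/s per hop): 12.8365, 17.2589, 16 ms; sum = 46.0954 ms.
End-to-end = 46.1 ms.

46.1 ms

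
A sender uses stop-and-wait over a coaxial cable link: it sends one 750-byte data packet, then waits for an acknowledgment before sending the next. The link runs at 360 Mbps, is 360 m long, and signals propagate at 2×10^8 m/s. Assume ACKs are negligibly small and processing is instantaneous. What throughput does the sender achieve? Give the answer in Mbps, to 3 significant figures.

t_tx = L/R = 6000/360000000 = 1.66667e-05 s.
t_prop = 360/200000000 = 1.8e-06 s; RTT = 3.6e-06 s.
Cycle = t_tx + RTT = 2.02667e-05 s.
Throughput = L / cycle = 6000 / 2.02667e-05 = 296 Mbps.

296 Mbps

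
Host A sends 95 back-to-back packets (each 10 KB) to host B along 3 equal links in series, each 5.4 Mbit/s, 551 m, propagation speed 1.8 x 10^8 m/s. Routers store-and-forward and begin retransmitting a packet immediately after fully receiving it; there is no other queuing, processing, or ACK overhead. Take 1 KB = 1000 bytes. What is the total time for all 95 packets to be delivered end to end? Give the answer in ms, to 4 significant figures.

1437 ms

Per-hop transmission t_tx = L/R = 80000/5400000 = 14.8148 ms.
Per-hop propagation t_prop = 551/180000000 = 0.00306111 ms.
Pipeline fill: first packet needs 3·t_tx to clear all hops; remaining 94 packets each add one t_tx.
Total = (3+95-1)·t_tx + 3·t_prop = 97·14.8148 + 3·0.00306111 = 1437 ms.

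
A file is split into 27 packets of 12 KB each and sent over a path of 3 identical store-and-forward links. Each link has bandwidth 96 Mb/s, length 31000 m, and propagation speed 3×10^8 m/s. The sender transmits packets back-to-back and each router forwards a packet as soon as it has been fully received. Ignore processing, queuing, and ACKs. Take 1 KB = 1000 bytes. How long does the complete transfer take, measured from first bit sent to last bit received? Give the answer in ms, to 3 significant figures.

29.3 ms

Per-hop transmission t_tx = L/R = 96000/96000000 = 1 ms.
Per-hop propagation t_prop = 31000/300000000 = 0.103333 ms.
Pipeline fill: first packet needs 3·t_tx to clear all hops; remaining 26 packets each add one t_tx.
Total = (3+27-1)·t_tx + 3·t_prop = 29·1 + 3·0.103333 = 29.3 ms.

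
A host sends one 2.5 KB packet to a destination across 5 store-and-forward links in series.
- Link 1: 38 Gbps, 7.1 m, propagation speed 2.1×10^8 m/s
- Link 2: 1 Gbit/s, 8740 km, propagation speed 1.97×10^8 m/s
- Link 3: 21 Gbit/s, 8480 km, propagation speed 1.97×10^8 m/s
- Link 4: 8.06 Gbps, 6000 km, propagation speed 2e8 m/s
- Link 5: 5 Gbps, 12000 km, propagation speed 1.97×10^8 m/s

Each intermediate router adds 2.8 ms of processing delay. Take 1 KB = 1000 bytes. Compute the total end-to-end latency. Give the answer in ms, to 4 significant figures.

189.6 ms

L = 20000 bits.
Transmission delays (L/R per hop): 0.000526316, 0.02, 0.000952381, 0.00248139, 0.004 ms; sum = 0.0279601 ms.
Propagation delays (d/s per hop): 3.38095e-05, 44.3655, 43.0457, 30, 60.9137 ms; sum = 178.325 ms.
Processing at 4 router(s): 4 × 2.8 ms = 11.2 ms.
End-to-end = 189.6 ms.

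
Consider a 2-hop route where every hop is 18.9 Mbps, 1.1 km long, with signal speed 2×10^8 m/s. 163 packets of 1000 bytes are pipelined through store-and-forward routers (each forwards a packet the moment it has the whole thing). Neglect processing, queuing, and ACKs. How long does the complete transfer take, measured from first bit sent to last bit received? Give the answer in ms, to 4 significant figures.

69.43 ms

Per-hop transmission t_tx = L/R = 8000/18900000 = 0.42328 ms.
Per-hop propagation t_prop = 1100/200000000 = 0.0055 ms.
Pipeline fill: first packet needs 2·t_tx to clear all hops; remaining 162 packets each add one t_tx.
Total = (2+163-1)·t_tx + 2·t_prop = 164·0.42328 + 2·0.0055 = 69.43 ms.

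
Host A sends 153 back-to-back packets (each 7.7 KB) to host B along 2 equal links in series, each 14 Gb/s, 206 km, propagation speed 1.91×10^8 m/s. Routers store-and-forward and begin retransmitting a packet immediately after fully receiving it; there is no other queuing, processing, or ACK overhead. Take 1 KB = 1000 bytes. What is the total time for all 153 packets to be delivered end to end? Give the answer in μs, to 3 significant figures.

2830 μs

Per-hop transmission t_tx = L/R = 61600/14000000000 = 4.4 μs.
Per-hop propagation t_prop = 206000/191000000 = 1078.53 μs.
Pipeline fill: first packet needs 2·t_tx to clear all hops; remaining 152 packets each add one t_tx.
Total = (2+153-1)·t_tx + 2·t_prop = 154·4.4 + 2·1078.53 = 2830 μs.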